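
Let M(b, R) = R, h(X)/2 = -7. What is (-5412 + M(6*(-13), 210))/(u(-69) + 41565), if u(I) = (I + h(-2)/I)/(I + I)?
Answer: -49533444/395786677 ≈ -0.12515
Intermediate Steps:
h(X) = -14 (h(X) = 2*(-7) = -14)
u(I) = (I - 14/I)/(2*I) (u(I) = (I - 14/I)/(I + I) = (I - 14/I)/((2*I)) = (I - 14/I)*(1/(2*I)) = (I - 14/I)/(2*I))
(-5412 + M(6*(-13), 210))/(u(-69) + 41565) = (-5412 + 210)/((1/2 - 7/(-69)**2) + 41565) = -5202/((1/2 - 7*1/4761) + 41565) = -5202/((1/2 - 7/4761) + 41565) = -5202/(4747/9522 + 41565) = -5202/395786677/9522 = -5202*9522/395786677 = -49533444/395786677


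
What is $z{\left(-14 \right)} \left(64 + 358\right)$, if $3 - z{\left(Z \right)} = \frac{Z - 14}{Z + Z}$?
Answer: $844$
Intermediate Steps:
$z{\left(Z \right)} = 3 - \frac{-14 + Z}{2 Z}$ ($z{\left(Z \right)} = 3 - \frac{Z - 14}{Z + Z} = 3 - \frac{-14 + Z}{2 Z}$)
$z{\left(-14 \right)} \left(64 + 358\right) = \left(\frac{5}{2} + \frac{7}{-14}\right) \left(64 + 358\right) = \left(\frac{5}{2} + 7 \left(- \frac{1}{14}\right)\right) 422 = \left(\frac{5}{2} - \frac{1}{2}\right) 422 = 2 \cdot 422 = 844$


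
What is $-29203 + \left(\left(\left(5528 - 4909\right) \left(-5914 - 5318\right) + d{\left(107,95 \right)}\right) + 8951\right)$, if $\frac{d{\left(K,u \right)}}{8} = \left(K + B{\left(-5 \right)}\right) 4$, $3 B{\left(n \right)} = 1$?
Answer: $- \frac{20908276}{3} \approx -6.9694 \cdot 10^{6}$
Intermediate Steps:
$B{\left(n \right)} = \frac{1}{3}$ ($B{\left(n \right)} = \frac{1}{3} \cdot 1 = \frac{1}{3}$)
$d{\left(K,u \right)} = \frac{32}{3} + 32 K$ ($d{\left(K,u \right)} = 8 \left(K + \frac{1}{3}\right) 4 = 8 \left(\frac{1}{3} + K\right) 4 = 8 \left(\frac{4}{3} + 4 K\right) = \frac{32}{3} + 32 K$)
$-29203 + \left(\left(\left(5528 - 4909\right) \left(-5914 - 5318\right) + d{\left(107,95 \right)}\right) + 8951\right) = -29203 + \left(\left(\left(5528 - 4909\right) \left(-5914 - 5318\right) + \left(\frac{32}{3} + 32 \cdot 107\right)\right) + 8951\right) = -29203 + \left(\left(619 \left(-11232\right) + \left(\frac{32}{3} + 3424\right)\right) + 8951\right) = -29203 + \left(\left(-6952608 + \frac{10304}{3}\right) + 8951\right) = -29203 + \left(- \frac{20847520}{3} + 8951\right) = -29203 - \frac{20820667}{3} = - \frac{20908276}{3}$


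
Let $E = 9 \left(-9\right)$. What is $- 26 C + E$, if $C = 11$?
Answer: $-367$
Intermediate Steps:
$E = -81$
$- 26 C + E = \left(-26\right) 11 - 81 = -286 - 81 = -367$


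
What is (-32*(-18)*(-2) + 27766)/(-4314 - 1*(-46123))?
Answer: 26614/41809 ≈ 0.63656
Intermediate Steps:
(-32*(-18)*(-2) + 27766)/(-4314 - 1*(-46123)) = (576*(-2) + 27766)/(-4314 + 46123) = (-1152 + 27766)/41809 = 26614*(1/41809) = 26614/41809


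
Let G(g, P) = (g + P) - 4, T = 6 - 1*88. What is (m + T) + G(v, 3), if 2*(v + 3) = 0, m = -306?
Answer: -392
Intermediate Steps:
v = -3 (v = -3 + (1/2)*0 = -3 + 0 = -3)
T = -82 (T = 6 - 88 = -82)
G(g, P) = -4 + P + g (G(g, P) = (P + g) - 4 = -4 + P + g)
(m + T) + G(v, 3) = (-306 - 82) + (-4 + 3 - 3) = -388 - 4 = -392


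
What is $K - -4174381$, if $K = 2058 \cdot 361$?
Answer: $4917319$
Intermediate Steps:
$K = 742938$
$K - -4174381 = 742938 - -4174381 = 742938 + 4174381 = 4917319$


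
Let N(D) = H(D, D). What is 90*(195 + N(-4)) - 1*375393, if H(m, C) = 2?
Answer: -357663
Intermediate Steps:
N(D) = 2
90*(195 + N(-4)) - 1*375393 = 90*(195 + 2) - 1*375393 = 90*197 - 375393 = 17730 - 375393 = -357663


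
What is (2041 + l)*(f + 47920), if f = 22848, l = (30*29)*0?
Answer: 144437488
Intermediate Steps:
l = 0 (l = 870*0 = 0)
(2041 + l)*(f + 47920) = (2041 + 0)*(22848 + 47920) = 2041*70768 = 144437488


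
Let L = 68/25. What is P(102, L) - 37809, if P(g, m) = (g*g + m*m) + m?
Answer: -17121801/625 ≈ -27395.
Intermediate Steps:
L = 68/25 (L = 68*(1/25) = 68/25 ≈ 2.7200)
P(g, m) = m + g² + m² (P(g, m) = (g² + m²) + m = m + g² + m²)
P(102, L) - 37809 = (68/25 + 102² + (68/25)²) - 37809 = (68/25 + 10404 + 4624/625) - 37809 = 6508824/625 - 37809 = -17121801/625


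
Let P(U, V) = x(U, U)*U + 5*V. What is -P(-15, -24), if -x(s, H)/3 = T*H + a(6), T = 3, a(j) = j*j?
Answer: 525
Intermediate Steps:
a(j) = j**2
x(s, H) = -108 - 9*H (x(s, H) = -3*(3*H + 6**2) = -3*(3*H + 36) = -3*(36 + 3*H) = -108 - 9*H)
P(U, V) = 5*V + U*(-108 - 9*U) (P(U, V) = (-108 - 9*U)*U + 5*V = U*(-108 - 9*U) + 5*V = 5*V + U*(-108 - 9*U))
-P(-15, -24) = -(5*(-24) - 9*(-15)*(12 - 15)) = -(-120 - 9*(-15)*(-3)) = -(-120 - 405) = -1*(-525) = 525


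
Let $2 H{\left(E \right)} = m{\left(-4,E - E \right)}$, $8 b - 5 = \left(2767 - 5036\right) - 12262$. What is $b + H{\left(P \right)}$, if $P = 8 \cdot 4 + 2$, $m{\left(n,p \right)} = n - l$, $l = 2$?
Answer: $- \frac{7275}{4} \approx -1818.8$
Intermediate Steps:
$b = - \frac{7263}{4}$ ($b = \frac{5}{8} + \frac{\left(2767 - 5036\right) - 12262}{8} = \frac{5}{8} + \frac{-2269 - 12262}{8} = \frac{5}{8} + \frac{1}{8} \left(-14531\right) = \frac{5}{8} - \frac{14531}{8} = - \frac{7263}{4} \approx -1815.8$)
$m{\left(n,p \right)} = -2 + n$ ($m{\left(n,p \right)} = n - 2 = -2 + n$)
$P = 34$ ($P = 32 + 2 = 34$)
$H{\left(E \right)} = -3$ ($H{\left(E \right)} = \frac{-2 - 4}{2} = \frac{1}{2} \left(-6\right) = -3$)
$b + H{\left(P \right)} = - \frac{7263}{4} - 3 = - \frac{7275}{4}$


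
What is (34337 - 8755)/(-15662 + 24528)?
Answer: 12791/4433 ≈ 2.8854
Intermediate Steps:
(34337 - 8755)/(-15662 + 24528) = 25582/8866 = 25582*(1/8866) = 12791/4433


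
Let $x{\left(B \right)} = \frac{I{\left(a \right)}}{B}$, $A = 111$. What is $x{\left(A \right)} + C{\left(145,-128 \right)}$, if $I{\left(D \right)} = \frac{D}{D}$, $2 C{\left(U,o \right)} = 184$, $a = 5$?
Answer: $\frac{10213}{111} \approx 92.009$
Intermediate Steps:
$C{\left(U,o \right)} = 92$ ($C{\left(U,o \right)} = \frac{1}{2} \cdot 184 = 92$)
$I{\left(D \right)} = 1$
$x{\left(B \right)} = \frac{1}{B}$ ($x{\left(B \right)} = 1 \frac{1}{B} = \frac{1}{B}$)
$x{\left(A \right)} + C{\left(145,-128 \right)} = \frac{1}{111} + 92 = \frac{10213}{111}$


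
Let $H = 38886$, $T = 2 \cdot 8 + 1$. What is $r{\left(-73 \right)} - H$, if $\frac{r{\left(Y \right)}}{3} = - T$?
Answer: $-38937$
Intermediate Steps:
$T = 17$ ($T = 16 + 1 = 17$)
$r{\left(Y \right)} = -51$ ($r{\left(Y \right)} = 3 \left(\left(-1\right) 17\right) = 3 \left(-17\right) = -51$)
$r{\left(-73 \right)} - H = -51 - 38886 = -38937$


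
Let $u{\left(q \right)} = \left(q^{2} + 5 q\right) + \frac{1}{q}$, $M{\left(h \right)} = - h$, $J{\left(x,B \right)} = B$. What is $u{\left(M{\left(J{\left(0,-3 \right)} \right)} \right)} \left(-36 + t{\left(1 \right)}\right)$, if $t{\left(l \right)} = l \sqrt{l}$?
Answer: $- \frac{2555}{3} \approx -851.67$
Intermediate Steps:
$t{\left(l \right)} = l^{\frac{3}{2}}$
$u{\left(q \right)} = \frac{1}{q} + q^{2} + 5 q$
$u{\left(M{\left(J{\left(0,-3 \right)} \right)} \right)} \left(-36 + t{\left(1 \right)}\right) = \frac{1 + \left(\left(-1\right) \left(-3\right)\right)^{2} \left(5 - -3\right)}{\left(-1\right) \left(-3\right)} \left(-36 + 1^{\frac{3}{2}}\right) = \frac{1 + 3^{2} \left(5 + 3\right)}{3} \left(-36 + 1\right) = \frac{1 + 9 \cdot 8}{3} \left(-35\right) = \frac{1 + 72}{3} \left(-35\right) = \frac{1}{3} \cdot 73 \left(-35\right) = \frac{73}{3} \left(-35\right) = - \frac{2555}{3}$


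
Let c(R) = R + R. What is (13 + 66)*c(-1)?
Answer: -158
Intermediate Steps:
c(R) = 2*R
(13 + 66)*c(-1) = (13 + 66)*(2*(-1)) = 79*(-2) = -158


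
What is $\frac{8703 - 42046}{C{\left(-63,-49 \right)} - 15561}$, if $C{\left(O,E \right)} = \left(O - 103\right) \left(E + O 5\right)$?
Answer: $- \frac{33343}{44863} \approx -0.74322$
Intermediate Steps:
$C{\left(O,E \right)} = \left(-103 + O\right) \left(E + 5 O\right)$
$\frac{8703 - 42046}{C{\left(-63,-49 \right)} - 15561} = \frac{8703 - 42046}{\left(\left(-515\right) \left(-63\right) - -5047 + 5 \left(-63\right)^{2} - -3087\right) - 15561} = - \frac{33343}{\left(32445 + 5047 + 5 \cdot 3969 + 3087\right) - 15561} = - \frac{33343}{\left(32445 + 5047 + 19845 + 3087\right) - 15561} = - \frac{33343}{60424 - 15561} = - \frac{33343}{44863}$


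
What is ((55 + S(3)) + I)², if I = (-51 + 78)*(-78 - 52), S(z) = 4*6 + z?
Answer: 11751184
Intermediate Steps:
S(z) = 24 + z
I = -3510 (I = 27*(-130) = -3510)
((55 + S(3)) + I)² = ((55 + (24 + 3)) - 3510)² = ((55 + 27) - 3510)² = (82 - 3510)² = (-3428)² = 11751184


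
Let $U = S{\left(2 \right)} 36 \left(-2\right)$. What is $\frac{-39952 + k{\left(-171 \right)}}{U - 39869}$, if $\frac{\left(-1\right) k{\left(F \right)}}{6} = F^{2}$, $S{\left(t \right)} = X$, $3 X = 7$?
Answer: $\frac{215398}{40037} \approx 5.38$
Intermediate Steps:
$X = \frac{7}{3}$ ($X = \frac{1}{3} \cdot 7 = \frac{7}{3} \approx 2.3333$)
$S{\left(t \right)} = \frac{7}{3}$
$k{\left(F \right)} = - 6 F^{2}$
$U = -168$ ($U = \frac{7}{3} \cdot 36 \left(-2\right) = 84 \left(-2\right) = -168$)
$\frac{-39952 + k{\left(-171 \right)}}{U - 39869} = \frac{-39952 - 6 \left(-171\right)^{2}}{-168 - 39869} = \frac{-39952 - 175446}{-40037} = \left(-39952 - 175446\right) \left(- \frac{1}{40037}\right) = \left(-215398\right) \left(- \frac{1}{40037}\right) = \frac{215398}{40037}$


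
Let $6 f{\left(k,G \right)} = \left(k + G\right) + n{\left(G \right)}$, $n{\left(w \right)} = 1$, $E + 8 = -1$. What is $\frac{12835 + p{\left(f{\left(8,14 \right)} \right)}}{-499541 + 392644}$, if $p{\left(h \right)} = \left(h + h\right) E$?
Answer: $- \frac{12766}{106897} \approx -0.11942$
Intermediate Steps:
$E = -9$ ($E = -8 - 1 = -9$)
$f{\left(k,G \right)} = \frac{1}{6} + \frac{G}{6} + \frac{k}{6}$ ($f{\left(k,G \right)} = \frac{\left(k + G\right) + 1}{6} = \frac{\left(G + k\right) + 1}{6} = \frac{1 + G + k}{6} = \frac{1}{6} + \frac{G}{6} + \frac{k}{6}$)
$p{\left(h \right)} = - 18 h$ ($p{\left(h \right)} = \left(h + h\right) \left(-9\right) = 2 h \left(-9\right) = - 18 h$)
$\frac{12835 + p{\left(f{\left(8,14 \right)} \right)}}{-499541 + 392644} = \frac{12835 - 18 \left(\frac{1}{6} + \frac{1}{6} \cdot 14 + \frac{1}{6} \cdot 8\right)}{-499541 + 392644} = \frac{12835 - 18 \left(\frac{1}{6} + \frac{7}{3} + \frac{4}{3}\right)}{-106897} = \left(12835 - 69\right) \left(- \frac{1}{106897}\right) = 12766 \left(- \frac{1}{106897}\right) = - \frac{12766}{106897}$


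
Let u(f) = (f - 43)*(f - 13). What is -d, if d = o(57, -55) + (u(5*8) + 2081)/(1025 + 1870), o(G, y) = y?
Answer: 31445/579 ≈ 54.309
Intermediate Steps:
u(f) = (-43 + f)*(-13 + f)
d = -31445/579 (d = -55 + ((559 + (5*8)² - 280*8) + 2081)/(1025 + 1870) = -55 + ((559 + 40² - 56*40) + 2081)/2895 = -55 + ((559 + 1600 - 2240) + 2081)*(1/2895) = -55 + (-81 + 2081)*(1/2895) = -55 + 2000*(1/2895) = -55 + 400/579 = -31445/579 ≈ -54.309)
-d = -1*(-31445/579) = 31445/579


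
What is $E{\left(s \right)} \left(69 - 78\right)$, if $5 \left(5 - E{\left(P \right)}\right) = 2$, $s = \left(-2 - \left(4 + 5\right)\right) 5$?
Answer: $- \frac{207}{5} \approx -41.4$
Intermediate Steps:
$s = -55$ ($s = \left(-2 - 9\right) 5 = \left(-11\right) 5 = -55$)
$E{\left(P \right)} = \frac{23}{5}$ ($E{\left(P \right)} = 5 - \frac{2}{5} = \frac{23}{5}$)
$E{\left(s \right)} \left(69 - 78\right) = \frac{23 \left(69 - 78\right)}{5} = \frac{23}{5} \left(-9\right) = - \frac{207}{5}$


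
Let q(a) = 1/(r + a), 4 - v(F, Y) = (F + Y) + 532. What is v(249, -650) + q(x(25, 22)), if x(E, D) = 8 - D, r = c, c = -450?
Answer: -58929/464 ≈ -127.00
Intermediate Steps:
r = -450
v(F, Y) = -528 - F - Y (v(F, Y) = 4 - ((F + Y) + 532) = 4 - (532 + F + Y) = 4 + (-532 - F - Y) = -528 - F - Y)
q(a) = 1/(-450 + a)
v(249, -650) + q(x(25, 22)) = (-528 - 1*249 - 1*(-650)) + 1/(-450 + (8 - 1*22)) = (-528 - 249 + 650) + 1/(-450 + (8 - 22)) = -127 + 1/(-450 - 14) = -127 + 1/(-464) = -127 - 1/464 = -58929/464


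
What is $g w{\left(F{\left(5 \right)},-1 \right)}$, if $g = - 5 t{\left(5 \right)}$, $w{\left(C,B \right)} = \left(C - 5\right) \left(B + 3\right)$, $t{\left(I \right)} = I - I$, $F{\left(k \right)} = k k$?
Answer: $0$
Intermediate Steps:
$F{\left(k \right)} = k^{2}$
$t{\left(I \right)} = 0$
$w{\left(C,B \right)} = \left(-5 + C\right) \left(3 + B\right)$
$g = 0$ ($g = \left(-5\right) 0 = 0$)
$g w{\left(F{\left(5 \right)},-1 \right)} = 0 \left(-15 - -5 + 3 \cdot 5^{2} - 5^{2}\right) = 0 \left(-15 + 5 + 3 \cdot 25 - 25\right) = 0 \left(-15 + 5 + 75 - 25\right) = 0 \cdot 40 = 0$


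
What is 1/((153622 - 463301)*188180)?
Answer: -1/58275394220 ≈ -1.7160e-11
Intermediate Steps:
1/((153622 - 463301)*188180) = (1/188180)/(-309679) = -1/309679*1/188180 = -1/58275394220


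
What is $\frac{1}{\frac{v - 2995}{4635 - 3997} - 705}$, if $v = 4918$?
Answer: $- \frac{638}{447867} \approx -0.0014245$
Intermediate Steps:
$\frac{1}{\frac{v - 2995}{4635 - 3997} - 705} = \frac{1}{\frac{4918 - 2995}{4635 - 3997} - 705} = \frac{1}{\frac{1923}{638} - 705} = \frac{1}{- \frac{447867}{638}} = - \frac{638}{447867}$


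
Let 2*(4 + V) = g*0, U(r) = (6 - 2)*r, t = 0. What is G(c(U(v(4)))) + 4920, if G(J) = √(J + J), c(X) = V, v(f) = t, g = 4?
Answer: 4920 + 2*I*√2 ≈ 4920.0 + 2.8284*I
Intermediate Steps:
v(f) = 0
U(r) = 4*r
V = -4 (V = -4 + (4*0)/2 = -4 + (½)*0 = -4 + 0 = -4)
c(X) = -4
G(J) = √2*√J (G(J) = √(2*J) = √2*√J)
G(c(U(v(4)))) + 4920 = √2*√(-4) + 4920 = √2*(2*I) + 4920 = 2*I*√2 + 4920 = 4920 + 2*I*√2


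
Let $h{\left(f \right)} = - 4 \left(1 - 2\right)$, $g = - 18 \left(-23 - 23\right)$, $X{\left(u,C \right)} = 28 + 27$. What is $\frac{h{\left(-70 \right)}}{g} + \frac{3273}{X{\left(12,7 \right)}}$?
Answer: $\frac{677566}{11385} \approx 59.514$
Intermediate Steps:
$X{\left(u,C \right)} = 55$
$g = 828$ ($g = \left(-18\right) \left(-46\right) = 828$)
$h{\left(f \right)} = 4$ ($h{\left(f \right)} = \left(-4\right) \left(-1\right) = 4$)
$\frac{h{\left(-70 \right)}}{g} + \frac{3273}{X{\left(12,7 \right)}} = \frac{4}{828} + \frac{3273}{55} = 4 \cdot \frac{1}{828} + 3273 \cdot \frac{1}{55} = \frac{1}{207} + \frac{3273}{55} = \frac{677566}{11385}$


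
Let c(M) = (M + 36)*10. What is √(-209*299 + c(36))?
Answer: I*√61771 ≈ 248.54*I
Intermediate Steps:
c(M) = 360 + 10*M (c(M) = (36 + M)*10 = 360 + 10*M)
√(-209*299 + c(36)) = √(-209*299 + (360 + 10*36)) = √(-62491 + (360 + 360)) = √(-62491 + 720) = √(-61771) = I*√61771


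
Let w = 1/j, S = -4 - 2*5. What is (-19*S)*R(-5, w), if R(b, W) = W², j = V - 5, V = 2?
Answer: 266/9 ≈ 29.556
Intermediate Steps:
S = -14 (S = -4 - 10 = -14)
j = -3 (j = 2 - 5 = -3)
w = -⅓ (w = 1/(-3) = -⅓ ≈ -0.33333)
(-19*S)*R(-5, w) = (-19*(-14))*(-⅓)² = 266*(⅑) = 266/9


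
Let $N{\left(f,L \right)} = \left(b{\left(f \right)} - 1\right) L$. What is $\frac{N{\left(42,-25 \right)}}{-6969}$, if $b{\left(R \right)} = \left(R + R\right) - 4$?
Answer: $\frac{1975}{6969} \approx 0.2834$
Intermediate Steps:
$b{\left(R \right)} = -4 + 2 R$ ($b{\left(R \right)} = 2 R - 4 = -4 + 2 R$)
$N{\left(f,L \right)} = L \left(-5 + 2 f\right)$ ($N{\left(f,L \right)} = \left(\left(-4 + 2 f\right) - 1\right) L = \left(-5 + 2 f\right) L = L \left(-5 + 2 f\right)$)
$\frac{N{\left(42,-25 \right)}}{-6969} = \frac{\left(-25\right) \left(-5 + 2 \cdot 42\right)}{-6969} = - 25 \left(-5 + 84\right) \left(- \frac{1}{6969}\right) = \left(-25\right) 79 \left(- \frac{1}{6969}\right) = \left(-1975\right) \left(- \frac{1}{6969}\right) = \frac{1975}{6969}$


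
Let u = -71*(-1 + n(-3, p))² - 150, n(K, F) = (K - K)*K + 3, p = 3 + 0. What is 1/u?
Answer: -1/434 ≈ -0.0023041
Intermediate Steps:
p = 3
n(K, F) = 3 (n(K, F) = 0*K + 3 = 0 + 3 = 3)
u = -434 (u = -71*(-1 + 3)² - 150 = -71*2² - 150 = -71*4 - 150 = -284 - 150 = -434)
1/u = 1/(-434) = -1/434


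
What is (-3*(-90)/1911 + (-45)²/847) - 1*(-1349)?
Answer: 104172038/77077 ≈ 1351.5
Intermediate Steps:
(-3*(-90)/1911 + (-45)²/847) - 1*(-1349) = (270*(1/1911) + 2025*(1/847)) + 1349 = (90/637 + 2025/847) + 1349 = 195165/77077 + 1349 = 104172038/77077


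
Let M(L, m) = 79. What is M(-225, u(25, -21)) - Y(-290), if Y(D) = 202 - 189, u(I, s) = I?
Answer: 66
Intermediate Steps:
Y(D) = 13
M(-225, u(25, -21)) - Y(-290) = 79 - 1*13 = 79 - 13 = 66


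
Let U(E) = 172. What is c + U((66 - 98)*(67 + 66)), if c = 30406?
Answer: 30578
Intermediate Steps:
c + U((66 - 98)*(67 + 66)) = 30406 + 172 = 30578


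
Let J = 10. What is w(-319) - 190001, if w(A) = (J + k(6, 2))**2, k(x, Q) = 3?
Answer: -189832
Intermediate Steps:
w(A) = 169 (w(A) = (10 + 3)**2 = 13**2 = 169)
w(-319) - 190001 = 169 - 190001 = -189832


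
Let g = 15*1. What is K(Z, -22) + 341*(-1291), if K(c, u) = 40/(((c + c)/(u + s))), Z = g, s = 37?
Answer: -440211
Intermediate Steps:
g = 15
Z = 15
K(c, u) = 20*(37 + u)/c (K(c, u) = 40/(((c + c)/(u + 37))) = 40/(((2*c)/(37 + u))) = 40/((2*c/(37 + u))) = 40*((37 + u)/(2*c)) = 20*(37 + u)/c)
K(Z, -22) + 341*(-1291) = 20*(37 - 22)/15 + 341*(-1291) = 20*(1/15)*15 - 440231 = 20 - 440231 = -440211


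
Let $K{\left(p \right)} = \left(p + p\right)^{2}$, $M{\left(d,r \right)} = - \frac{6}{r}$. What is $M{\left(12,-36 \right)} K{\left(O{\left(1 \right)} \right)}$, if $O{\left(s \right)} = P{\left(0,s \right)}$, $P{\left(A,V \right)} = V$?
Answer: $\frac{2}{3} \approx 0.66667$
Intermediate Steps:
$O{\left(s \right)} = s$
$K{\left(p \right)} = 4 p^{2}$ ($K{\left(p \right)} = \left(2 p\right)^{2} = 4 p^{2}$)
$M{\left(12,-36 \right)} K{\left(O{\left(1 \right)} \right)} = - \frac{6}{-36} \cdot 4 \cdot 1^{2} = \left(-6\right) \left(- \frac{1}{36}\right) 4 \cdot 1 = \frac{1}{6} \cdot 4 = \frac{2}{3}$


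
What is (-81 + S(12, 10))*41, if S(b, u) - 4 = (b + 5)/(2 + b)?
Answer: -43501/14 ≈ -3107.2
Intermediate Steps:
S(b, u) = 4 + (5 + b)/(2 + b) (S(b, u) = 4 + (b + 5)/(2 + b) = 4 + (5 + b)/(2 + b))
(-81 + S(12, 10))*41 = (-81 + (13 + 5*12)/(2 + 12))*41 = (-81 + (13 + 60)/14)*41 = (-81 + (1/14)*73)*41 = (-81 + 73/14)*41 = -1061/14*41 = -43501/14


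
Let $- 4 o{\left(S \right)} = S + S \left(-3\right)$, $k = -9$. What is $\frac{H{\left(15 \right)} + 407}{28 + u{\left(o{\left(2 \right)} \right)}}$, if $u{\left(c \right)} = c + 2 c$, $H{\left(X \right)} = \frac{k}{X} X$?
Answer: $\frac{398}{31} \approx 12.839$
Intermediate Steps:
$o{\left(S \right)} = \frac{S}{2}$ ($o{\left(S \right)} = - \frac{S + S \left(-3\right)}{4} = - \frac{S - 3 S}{4} = - \frac{\left(-2\right) S}{4} = \frac{S}{2}$)
$H{\left(X \right)} = -9$ ($H{\left(X \right)} = - \frac{9}{X} X = -9$)
$u{\left(c \right)} = 3 c$
$\frac{H{\left(15 \right)} + 407}{28 + u{\left(o{\left(2 \right)} \right)}} = \frac{-9 + 407}{28 + 3 \cdot \frac{1}{2} \cdot 2} = \frac{398}{28 + 3 \cdot 1} = \frac{398}{28 + 3} = \frac{398}{31}$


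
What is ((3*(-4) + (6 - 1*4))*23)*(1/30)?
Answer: -23/3 ≈ -7.6667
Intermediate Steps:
((3*(-4) + (6 - 1*4))*23)*(1/30) = ((-12 + (6 - 4))*23)*(1*(1/30)) = ((-12 + 2)*23)*(1/30) = -10*23*(1/30) = -230*1/30 = -23/3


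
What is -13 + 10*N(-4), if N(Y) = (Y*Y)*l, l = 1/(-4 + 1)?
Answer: -199/3 ≈ -66.333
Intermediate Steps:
l = -⅓ (l = 1/(-3) = -⅓ ≈ -0.33333)
N(Y) = -Y²/3 (N(Y) = (Y*Y)*(-⅓) = Y²*(-⅓) = -Y²/3)
-13 + 10*N(-4) = -13 + 10*(-⅓*(-4)²) = -13 + 10*(-⅓*16) = -13 + 10*(-16/3) = -13 - 160/3 = -199/3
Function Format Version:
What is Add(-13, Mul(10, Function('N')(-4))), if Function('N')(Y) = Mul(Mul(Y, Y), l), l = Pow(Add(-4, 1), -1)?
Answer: Rational(-199, 3) ≈ -66.333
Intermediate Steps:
l = Rational(-1, 3) (l = Pow(-3, -1) = Rational(-1, 3) ≈ -0.33333)
Function('N')(Y) = Mul(Rational(-1, 3), Pow(Y, 2)) (Function('N')(Y) = Mul(Mul(Y, Y), Rational(-1, 3)) = Mul(Pow(Y, 2), Rational(-1, 3)) = Mul(Rational(-1, 3), Pow(Y, 2)))
Add(-13, Mul(10, Function('N')(-4))) = Add(-13, Mul(10, Mul(Rational(-1, 3), Pow(-4, 2)))) = Add(-13, Mul(10, Mul(Rational(-1, 3), 16))) = Add(-13, Mul(10, Rational(-16, 3))) = Add(-13, Rational(-160, 3)) = Rational(-199, 3)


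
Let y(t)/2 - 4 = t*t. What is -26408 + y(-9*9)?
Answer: -13278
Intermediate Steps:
y(t) = 8 + 2*t² (y(t) = 8 + 2*(t*t) = 8 + 2*t²)
-26408 + y(-9*9) = -26408 + (8 + 2*(-9*9)²) = -26408 + (8 + 2*(-81)²) = -26408 + (8 + 2*6561) = -26408 + (8 + 13122) = -26408 + 13130 = -13278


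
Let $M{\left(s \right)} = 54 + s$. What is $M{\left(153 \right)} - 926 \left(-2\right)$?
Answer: $2059$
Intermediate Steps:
$M{\left(153 \right)} - 926 \left(-2\right) = \left(54 + 153\right) - 926 \left(-2\right) = 207 - -1852 = 207 + 1852 = 2059$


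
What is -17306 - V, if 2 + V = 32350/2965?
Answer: -10267742/593 ≈ -17315.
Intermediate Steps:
V = 5284/593 (V = -2 + 32350/2965 = -2 + 32350*(1/2965) = -2 + 6470/593 = 5284/593 ≈ 8.9106)
-17306 - V = -17306 - 1*5284/593 = -17306 - 5284/593 = -10267742/593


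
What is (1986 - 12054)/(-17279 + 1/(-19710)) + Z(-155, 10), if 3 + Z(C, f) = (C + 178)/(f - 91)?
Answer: -74517715526/27586096371 ≈ -2.7013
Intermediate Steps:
Z(C, f) = -3 + (178 + C)/(-91 + f) (Z(C, f) = -3 + (C + 178)/(f - 91) = -3 + (178 + C)/(-91 + f))
(1986 - 12054)/(-17279 + 1/(-19710)) + Z(-155, 10) = (1986 - 12054)/(-17279 + 1/(-19710)) + (451 - 155 - 3*10)/(-91 + 10) = -10068/(-17279 - 1/19710) + (451 - 155 - 30)/(-81) = -10068/(-340569091/19710) - 1/81*266 = -10068*(-19710/340569091) - 266/81 = 198440280/340569091 - 266/81 = -74517715526/27586096371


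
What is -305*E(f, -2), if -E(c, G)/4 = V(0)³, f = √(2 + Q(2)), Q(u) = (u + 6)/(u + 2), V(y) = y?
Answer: 0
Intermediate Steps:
Q(u) = (6 + u)/(2 + u)
f = 2 (f = √(2 + (6 + 2)/(2 + 2)) = √(2 + 8/4) = √(2 + (¼)*8) = √(2 + 2) = √4 = 2)
E(c, G) = 0 (E(c, G) = -4*0³ = -4*0 = 0)
-305*E(f, -2) = -305*0 = 0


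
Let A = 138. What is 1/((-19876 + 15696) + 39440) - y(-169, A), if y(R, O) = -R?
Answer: -5958939/35260 ≈ -169.00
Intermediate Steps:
1/((-19876 + 15696) + 39440) - y(-169, A) = 1/((-19876 + 15696) + 39440) - (-1)*(-169) = 1/(-4180 + 39440) - 1*169 = 1/35260 - 169 = -5958939/35260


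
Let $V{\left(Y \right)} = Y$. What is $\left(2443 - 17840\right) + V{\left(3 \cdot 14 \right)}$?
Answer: $-15355$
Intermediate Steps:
$\left(2443 - 17840\right) + V{\left(3 \cdot 14 \right)} = \left(2443 - 17840\right) + 3 \cdot 14 = -15397 + 42 = -15355$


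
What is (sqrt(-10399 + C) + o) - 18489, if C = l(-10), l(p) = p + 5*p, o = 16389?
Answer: -2100 + I*sqrt(10459) ≈ -2100.0 + 102.27*I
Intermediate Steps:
l(p) = 6*p
C = -60 (C = 6*(-10) = -60)
(sqrt(-10399 + C) + o) - 18489 = (sqrt(-10399 - 60) + 16389) - 18489 = (sqrt(-10459) + 16389) - 18489 = (I*sqrt(10459) + 16389) - 18489 = (16389 + I*sqrt(10459)) - 18489 = -2100 + I*sqrt(10459)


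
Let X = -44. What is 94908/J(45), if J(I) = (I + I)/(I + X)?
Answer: 15818/15 ≈ 1054.5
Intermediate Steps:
J(I) = 2*I/(-44 + I) (J(I) = (I + I)/(I - 44) = (2*I)/(-44 + I) = 2*I/(-44 + I))
94908/J(45) = 94908/((2*45/(-44 + 45))) = 94908/((2*45/1)) = 94908/((2*45*1)) = 94908/90 = 94908*(1/90) = 15818/15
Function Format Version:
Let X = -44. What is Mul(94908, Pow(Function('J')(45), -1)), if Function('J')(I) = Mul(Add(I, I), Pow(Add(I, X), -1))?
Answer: Rational(15818, 15) ≈ 1054.5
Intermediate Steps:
Function('J')(I) = Mul(2, I, Pow(Add(-44, I), -1)) (Function('J')(I) = Mul(Add(I, I), Pow(Add(I, -44), -1)) = Mul(Mul(2, I), Pow(Add(-44, I), -1)) = Mul(2, I, Pow(Add(-44, I), -1)))
Mul(94908, Pow(Function('J')(45), -1)) = Mul(94908, Pow(Mul(2, 45, Pow(Add(-44, 45), -1)), -1)) = Mul(94908, Pow(Mul(2, 45, Pow(1, -1)), -1)) = Mul(94908, Pow(Mul(2, 45, 1), -1)) = Mul(94908, Pow(90, -1)) = Mul(94908, Rational(1, 90)) = Rational(15818, 15)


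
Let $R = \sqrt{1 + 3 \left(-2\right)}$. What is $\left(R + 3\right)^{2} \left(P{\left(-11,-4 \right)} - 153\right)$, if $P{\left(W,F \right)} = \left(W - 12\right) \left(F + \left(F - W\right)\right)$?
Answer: $-888 - 1332 i \sqrt{5} \approx -888.0 - 2978.4 i$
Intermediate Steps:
$P{\left(W,F \right)} = \left(-12 + W\right) \left(- W + 2 F\right)$
$R = i \sqrt{5}$ ($R = \sqrt{1 - 6} = \sqrt{-5} = i \sqrt{5} \approx 2.2361 i$)
$\left(R + 3\right)^{2} \left(P{\left(-11,-4 \right)} - 153\right) = \left(i \sqrt{5} + 3\right)^{2} \left(\left(- \left(-11\right)^{2} - -96 + 12 \left(-11\right) + 2 \left(-4\right) \left(-11\right)\right) - 153\right) = \left(3 + i \sqrt{5}\right)^{2} \left(\left(\left(-1\right) 121 + 96 - 132 + 88\right) - 153\right) = \left(3 + i \sqrt{5}\right)^{2} \left(\left(-121 + 96 - 132 + 88\right) - 153\right) = \left(3 + i \sqrt{5}\right)^{2} \left(-69 - 153\right) = \left(3 + i \sqrt{5}\right)^{2} \left(-222\right) = - 222 \left(3 + i \sqrt{5}\right)^{2}$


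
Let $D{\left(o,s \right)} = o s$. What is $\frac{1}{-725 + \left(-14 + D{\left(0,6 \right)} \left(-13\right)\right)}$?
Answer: $- \frac{1}{739} \approx -0.0013532$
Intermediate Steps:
$\frac{1}{-725 + \left(-14 + D{\left(0,6 \right)} \left(-13\right)\right)} = \frac{1}{-725 - \left(14 - 0 \cdot 6 \left(-13\right)\right)} = \frac{1}{-725 + \left(-14 + 0 \left(-13\right)\right)} = \frac{1}{-725 + \left(-14 + 0\right)} = \frac{1}{-725 - 14} = \frac{1}{-739} = - \frac{1}{739}$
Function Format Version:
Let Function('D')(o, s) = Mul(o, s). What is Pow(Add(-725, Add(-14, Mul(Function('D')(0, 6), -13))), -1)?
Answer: Rational(-1, 739) ≈ -0.0013532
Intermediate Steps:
Pow(Add(-725, Add(-14, Mul(Function('D')(0, 6), -13))), -1) = Pow(Add(-725, Add(-14, Mul(Mul(0, 6), -13))), -1) = Pow(Add(-725, Add(-14, Mul(0, -13))), -1) = Pow(Add(-725, Add(-14, 0)), -1) = Pow(Add(-725, -14), -1) = Pow(-739, -1) = Rational(-1, 739)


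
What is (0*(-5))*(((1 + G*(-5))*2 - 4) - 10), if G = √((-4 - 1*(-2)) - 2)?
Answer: 0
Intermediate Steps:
G = 2*I (G = √((-4 + 2) - 2) = √(-2 - 2) = √(-4) = 2*I ≈ 2.0*I)
(0*(-5))*(((1 + G*(-5))*2 - 4) - 10) = (0*(-5))*(((1 + (2*I)*(-5))*2 - 4) - 10) = 0*(((1 - 10*I)*2 - 4) - 10) = 0*(((2 - 20*I) - 4) - 10) = 0*((-2 - 20*I) - 10) = 0*(-12 - 20*I) = 0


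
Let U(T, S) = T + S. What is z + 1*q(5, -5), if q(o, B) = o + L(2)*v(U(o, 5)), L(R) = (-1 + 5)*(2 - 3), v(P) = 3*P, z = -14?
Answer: -129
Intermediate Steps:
U(T, S) = S + T
L(R) = -4 (L(R) = 4*(-1) = -4)
q(o, B) = -60 - 11*o (q(o, B) = o - 12*(5 + o) = o - 4*(15 + 3*o) = o + (-60 - 12*o) = -60 - 11*o)
z + 1*q(5, -5) = -14 + 1*(-60 - 11*5) = -14 + 1*(-60 - 55) = -14 + 1*(-115) = -14 - 115 = -129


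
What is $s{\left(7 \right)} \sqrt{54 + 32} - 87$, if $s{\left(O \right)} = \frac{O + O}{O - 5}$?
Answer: $-87 + 7 \sqrt{86} \approx -22.085$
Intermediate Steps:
$s{\left(O \right)} = \frac{2 O}{-5 + O}$
$s{\left(7 \right)} \sqrt{54 + 32} - 87 = 2 \cdot 7 \frac{1}{-5 + 7} \sqrt{54 + 32} - 87 = 2 \cdot 7 \cdot \frac{1}{2} \sqrt{86} - 87 = 7 \sqrt{86} - 87 = -87 + 7 \sqrt{86}$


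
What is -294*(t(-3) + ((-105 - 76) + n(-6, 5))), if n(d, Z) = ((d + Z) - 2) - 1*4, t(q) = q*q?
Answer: 52626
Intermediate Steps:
t(q) = q**2
n(d, Z) = -6 + Z + d (n(d, Z) = ((Z + d) - 2) - 4 = (-2 + Z + d) - 4 = -6 + Z + d)
-294*(t(-3) + ((-105 - 76) + n(-6, 5))) = -294*((-3)**2 + ((-105 - 76) + (-6 + 5 - 6))) = -294*(9 + (-181 - 7)) = -294*(9 - 188) = -294*(-179) = 52626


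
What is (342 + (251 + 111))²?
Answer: 495616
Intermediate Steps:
(342 + (251 + 111))² = (342 + 362)² = 704² = 495616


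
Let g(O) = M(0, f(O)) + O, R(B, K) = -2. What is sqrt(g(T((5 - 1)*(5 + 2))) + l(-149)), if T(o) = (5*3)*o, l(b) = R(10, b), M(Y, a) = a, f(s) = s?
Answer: sqrt(838) ≈ 28.948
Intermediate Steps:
l(b) = -2
T(o) = 15*o
g(O) = 2*O (g(O) = O + O = 2*O)
sqrt(g(T((5 - 1)*(5 + 2))) + l(-149)) = sqrt(2*(15*((5 - 1)*(5 + 2))) - 2) = sqrt(2*(15*(4*7)) - 2) = sqrt(2*(15*28) - 2) = sqrt(2*420 - 2) = sqrt(840 - 2) = sqrt(838)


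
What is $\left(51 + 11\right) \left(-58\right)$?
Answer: $-3596$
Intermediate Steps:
$\left(51 + 11\right) \left(-58\right) = 62 \left(-58\right) = -3596$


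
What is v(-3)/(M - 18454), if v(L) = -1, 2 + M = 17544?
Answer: 1/912 ≈ 0.0010965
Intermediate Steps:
M = 17542 (M = -2 + 17544 = 17542)
v(-3)/(M - 18454) = -1/(17542 - 18454) = -1/(-912) = -1*(-1/912) = 1/912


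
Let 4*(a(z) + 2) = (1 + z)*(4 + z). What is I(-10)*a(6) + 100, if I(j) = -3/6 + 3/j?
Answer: 438/5 ≈ 87.600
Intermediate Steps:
a(z) = -2 + (1 + z)*(4 + z)/4 (a(z) = -2 + ((1 + z)*(4 + z))/4 = -2 + (1 + z)*(4 + z)/4)
I(j) = -½ + 3/j (I(j) = -3*⅙ + 3/j = -½ + 3/j)
I(-10)*a(6) + 100 = ((½)*(6 - 1*(-10))/(-10))*(-1 + (¼)*6² + (5/4)*6) + 100 = ((½)*(-⅒)*(6 + 10))*(-1 + (¼)*36 + 15/2) + 100 = ((½)*(-⅒)*16)*(-1 + 9 + 15/2) + 100 = -⅘*31/2 + 100 = -62/5 + 100 = 438/5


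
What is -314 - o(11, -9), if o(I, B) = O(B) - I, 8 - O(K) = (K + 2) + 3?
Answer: -315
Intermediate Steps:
O(K) = 3 - K (O(K) = 8 - ((K + 2) + 3) = 8 - ((2 + K) + 3) = 8 - (5 + K) = 8 + (-5 - K) = 3 - K)
o(I, B) = 3 - B - I (o(I, B) = (3 - B) - I = 3 - B - I)
-314 - o(11, -9) = -314 - (3 - 1*(-9) - 1*11) = -314 - (3 + 9 - 11) = -314 - 1*1 = -314 - 1 = -315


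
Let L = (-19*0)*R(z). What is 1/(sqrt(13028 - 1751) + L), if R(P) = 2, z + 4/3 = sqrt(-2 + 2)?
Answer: sqrt(1253)/3759 ≈ 0.0094168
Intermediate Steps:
z = -4/3 (z = -4/3 + sqrt(-2 + 2) = -4/3 + sqrt(0) = -4/3 + 0 = -4/3 ≈ -1.3333)
L = 0 (L = -19*0*2 = 0*2 = 0)
1/(sqrt(13028 - 1751) + L) = 1/(sqrt(13028 - 1751) + 0) = 1/(sqrt(11277) + 0) = 1/(3*sqrt(1253) + 0) = 1/(3*sqrt(1253)) = sqrt(1253)/3759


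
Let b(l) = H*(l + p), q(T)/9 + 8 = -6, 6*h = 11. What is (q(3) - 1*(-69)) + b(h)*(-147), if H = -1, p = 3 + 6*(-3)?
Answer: -3985/2 ≈ -1992.5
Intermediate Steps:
p = -15 (p = 3 - 18 = -15)
h = 11/6 (h = (⅙)*11 = 11/6 ≈ 1.8333)
q(T) = -126 (q(T) = -72 + 9*(-6) = -72 - 54 = -126)
b(l) = 15 - l (b(l) = -(l - 15) = -(-15 + l) = 15 - l)
(q(3) - 1*(-69)) + b(h)*(-147) = (-126 - 1*(-69)) + (15 - 1*11/6)*(-147) = (-126 + 69) + (15 - 11/6)*(-147) = -57 + (79/6)*(-147) = -57 - 3871/2 = -3985/2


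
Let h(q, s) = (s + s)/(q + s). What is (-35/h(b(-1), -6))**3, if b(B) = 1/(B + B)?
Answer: -94196375/13824 ≈ -6814.0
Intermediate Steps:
b(B) = 1/(2*B)
h(q, s) = 2*s/(q + s) (h(q, s) = (2*s)/(q + s) = 2*s/(q + s))
(-35/h(b(-1), -6))**3 = (-35/(2*(-6)/((1/2)/(-1) - 6)))**3 = (-35/(2*(-6)/((1/2)*(-1) - 6)))**3 = (-35/(2*(-6)/(-1/2 - 6)))**3 = (-35/(2*(-6)/(-13/2)))**3 = (-35/(2*(-6)*(-2/13)))**3 = (-35/24/13)**3 = (-35*13/24)**3 = (-455/24)**3 = -94196375/13824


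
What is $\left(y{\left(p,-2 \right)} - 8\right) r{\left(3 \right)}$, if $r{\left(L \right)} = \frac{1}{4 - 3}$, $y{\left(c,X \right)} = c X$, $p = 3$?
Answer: $-14$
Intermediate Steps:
$y{\left(c,X \right)} = X c$
$r{\left(L \right)} = 1$ ($r{\left(L \right)} = 1^{-1} = 1$)
$\left(y{\left(p,-2 \right)} - 8\right) r{\left(3 \right)} = \left(\left(-2\right) 3 - 8\right) 1 = \left(-6 - 8\right) 1 = \left(-14\right) 1 = -14$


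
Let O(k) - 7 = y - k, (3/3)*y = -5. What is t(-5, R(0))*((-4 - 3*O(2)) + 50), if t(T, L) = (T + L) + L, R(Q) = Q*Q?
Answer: -230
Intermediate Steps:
y = -5
R(Q) = Q²
t(T, L) = T + 2*L (t(T, L) = (L + T) + L = T + 2*L)
O(k) = 2 - k (O(k) = 7 + (-5 - k) = 2 - k)
t(-5, R(0))*((-4 - 3*O(2)) + 50) = (-5 + 2*0²)*((-4 - 3*(2 - 1*2)) + 50) = (-5 + 2*0)*((-4 - 3*(2 - 2)) + 50) = (-5 + 0)*((-4 - 3*0) + 50) = -5*((-4 + 0) + 50) = -5*(-4 + 50) = -5*46 = -230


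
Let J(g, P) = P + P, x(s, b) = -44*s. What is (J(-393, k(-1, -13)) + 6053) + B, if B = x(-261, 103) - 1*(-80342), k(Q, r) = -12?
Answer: 97855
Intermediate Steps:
J(g, P) = 2*P
B = 91826 (B = -44*(-261) - 1*(-80342) = 11484 + 80342 = 91826)
(J(-393, k(-1, -13)) + 6053) + B = (2*(-12) + 6053) + 91826 = (-24 + 6053) + 91826 = 6029 + 91826 = 97855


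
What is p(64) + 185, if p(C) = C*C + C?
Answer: 4345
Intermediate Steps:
p(C) = C + C² (p(C) = C² + C = C + C²)
p(64) + 185 = 64*(1 + 64) + 185 = 64*65 + 185 = 4160 + 185 = 4345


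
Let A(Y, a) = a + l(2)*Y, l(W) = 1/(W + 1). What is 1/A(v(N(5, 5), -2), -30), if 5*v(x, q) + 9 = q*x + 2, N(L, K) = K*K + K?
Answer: -15/517 ≈ -0.029014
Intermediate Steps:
l(W) = 1/(1 + W)
N(L, K) = K + K**2 (N(L, K) = K**2 + K = K + K**2)
v(x, q) = -7/5 + q*x/5 (v(x, q) = -9/5 + (q*x + 2)/5 = -9/5 + (2 + q*x)/5 = -9/5 + (2/5 + q*x/5) = -7/5 + q*x/5)
A(Y, a) = a + Y/3 (A(Y, a) = a + Y/(1 + 2) = a + Y/3)
1/A(v(N(5, 5), -2), -30) = 1/(-30 + (-7/5 + (1/5)*(-2)*(5*(1 + 5)))/3) = 1/(-30 + (-7/5 + (1/5)*(-2)*(5*6))/3) = 1/(-30 + (-7/5 + (1/5)*(-2)*30)/3) = 1/(-30 + (-7/5 - 12)/3) = 1/(-30 + (1/3)*(-67/5)) = 1/(-30 - 67/15) = 1/(-517/15) = -15/517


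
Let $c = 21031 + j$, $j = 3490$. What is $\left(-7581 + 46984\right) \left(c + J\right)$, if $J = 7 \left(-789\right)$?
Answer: $748578194$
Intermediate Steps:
$J = -5523$
$c = 24521$ ($c = 21031 + 3490 = 24521$)
$\left(-7581 + 46984\right) \left(c + J\right) = \left(-7581 + 46984\right) \left(24521 - 5523\right) = 39403 \cdot 18998 = 748578194$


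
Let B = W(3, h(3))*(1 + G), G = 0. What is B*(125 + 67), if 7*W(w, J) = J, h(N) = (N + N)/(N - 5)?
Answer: -576/7 ≈ -82.286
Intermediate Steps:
h(N) = 2*N/(-5 + N) (h(N) = (2*N)/(-5 + N) = 2*N/(-5 + N))
W(w, J) = J/7
B = -3/7 (B = ((2*3/(-5 + 3))/7)*(1 + 0) = ((2*3/(-2))/7)*1 = ((2*3*(-1/2))/7)*1 = ((1/7)*(-3))*1 = -3/7*1 = -3/7 ≈ -0.42857)
B*(125 + 67) = -3*(125 + 67)/7 = -3/7*192 = -576/7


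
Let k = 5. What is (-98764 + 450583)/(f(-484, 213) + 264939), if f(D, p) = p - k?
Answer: 351819/265147 ≈ 1.3269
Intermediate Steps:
f(D, p) = -5 + p (f(D, p) = p - 1*5 = p - 5 = -5 + p)
(-98764 + 450583)/(f(-484, 213) + 264939) = (-98764 + 450583)/((-5 + 213) + 264939) = 351819/(208 + 264939) = 351819/265147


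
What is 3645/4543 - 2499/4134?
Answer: 1238491/6260254 ≈ 0.19783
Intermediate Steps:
3645/4543 - 2499/4134 = 3645*(1/4543) - 2499*1/4134 = 3645/4543 - 833/1378 = 1238491/6260254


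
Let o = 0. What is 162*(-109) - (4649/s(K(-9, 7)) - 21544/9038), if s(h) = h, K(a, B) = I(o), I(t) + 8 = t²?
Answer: -617277009/36152 ≈ -17075.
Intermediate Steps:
I(t) = -8 + t²
K(a, B) = -8 (K(a, B) = -8 + 0² = -8 + 0 = -8)
162*(-109) - (4649/s(K(-9, 7)) - 21544/9038) = 162*(-109) - (4649/(-8) - 21544/9038) = -17658 - (4649*(-⅛) - 21544*1/9038) = -17658 - (-4649/8 - 10772/4519) = -17658 - 1*(-21095007/36152) = -17658 + 21095007/36152 = -617277009/36152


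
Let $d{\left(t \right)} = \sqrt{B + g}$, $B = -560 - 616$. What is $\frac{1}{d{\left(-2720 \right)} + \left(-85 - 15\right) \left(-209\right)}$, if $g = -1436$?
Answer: $\frac{5225}{109203153} - \frac{i \sqrt{653}}{218406306} \approx 4.7847 \cdot 10^{-5} - 1.17 \cdot 10^{-7} i$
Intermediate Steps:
$B = -1176$ ($B = -560 - 616 = -1176$)
$d{\left(t \right)} = 2 i \sqrt{653}$ ($d{\left(t \right)} = \sqrt{-1176 - 1436} = \sqrt{-2612} = 2 i \sqrt{653}$)
$\frac{1}{d{\left(-2720 \right)} + \left(-85 - 15\right) \left(-209\right)} = \frac{1}{2 i \sqrt{653} + \left(-85 - 15\right) \left(-209\right)} = \frac{1}{2 i \sqrt{653} - -20900} = \frac{1}{2 i \sqrt{653} + 20900} = \frac{1}{20900 + 2 i \sqrt{653}}$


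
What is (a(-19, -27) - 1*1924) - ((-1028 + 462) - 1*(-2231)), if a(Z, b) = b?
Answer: -3616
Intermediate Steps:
(a(-19, -27) - 1*1924) - ((-1028 + 462) - 1*(-2231)) = (-27 - 1*1924) - ((-1028 + 462) - 1*(-2231)) = (-27 - 1924) - (-566 + 2231) = -1951 - 1*1665 = -1951 - 1665 = -3616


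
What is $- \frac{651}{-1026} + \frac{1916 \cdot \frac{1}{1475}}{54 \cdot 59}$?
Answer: $\frac{56689679}{89287650} \approx 0.63491$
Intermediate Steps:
$- \frac{651}{-1026} + \frac{1916 \cdot \frac{1}{1475}}{54 \cdot 59} = \left(-651\right) \left(- \frac{1}{1026}\right) + \frac{1916 \cdot \frac{1}{1475}}{3186} = \frac{217}{342} + \frac{1916}{1475} \cdot \frac{1}{3186} = \frac{217}{342} + \frac{958}{2349675} = \frac{56689679}{89287650}$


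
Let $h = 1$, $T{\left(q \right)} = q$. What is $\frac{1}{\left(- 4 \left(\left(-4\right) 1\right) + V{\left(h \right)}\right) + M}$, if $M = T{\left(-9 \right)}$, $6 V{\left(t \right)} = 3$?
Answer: $\frac{2}{15} \approx 0.13333$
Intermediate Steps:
$V{\left(t \right)} = \frac{1}{2}$ ($V{\left(t \right)} = \frac{1}{6} \cdot 3 = \frac{1}{2}$)
$M = -9$
$\frac{1}{\left(- 4 \left(\left(-4\right) 1\right) + V{\left(h \right)}\right) + M} = \frac{1}{\left(- 4 \left(\left(-4\right) 1\right) + \frac{1}{2}\right) - 9} = \frac{1}{\left(\left(-4\right) \left(-4\right) + \frac{1}{2}\right) - 9} = \frac{1}{\left(16 + \frac{1}{2}\right) - 9} = \frac{1}{\frac{33}{2} - 9} = \frac{1}{\frac{15}{2}} = \frac{2}{15}$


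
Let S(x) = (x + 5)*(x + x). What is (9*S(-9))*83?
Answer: 53784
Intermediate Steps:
S(x) = 2*x*(5 + x) (S(x) = (5 + x)*(2*x) = 2*x*(5 + x))
(9*S(-9))*83 = (9*(2*(-9)*(5 - 9)))*83 = (9*(2*(-9)*(-4)))*83 = (9*72)*83 = 648*83 = 53784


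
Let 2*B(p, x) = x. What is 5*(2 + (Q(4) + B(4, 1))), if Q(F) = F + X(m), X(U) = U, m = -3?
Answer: 35/2 ≈ 17.500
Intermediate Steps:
B(p, x) = x/2
Q(F) = -3 + F (Q(F) = F - 3 = -3 + F)
5*(2 + (Q(4) + B(4, 1))) = 5*(2 + ((-3 + 4) + (½)*1)) = 5*(2 + (1 + ½)) = 5*(2 + 3/2) = 5*(7/2) = 35/2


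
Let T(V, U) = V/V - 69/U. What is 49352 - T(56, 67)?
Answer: 3306586/67 ≈ 49352.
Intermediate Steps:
T(V, U) = 1 - 69/U
49352 - T(56, 67) = 49352 - (-69 + 67)/67 = 49352 - (-2)/67 = 49352 - 1*(-2/67) = 49352 + 2/67 = 3306586/67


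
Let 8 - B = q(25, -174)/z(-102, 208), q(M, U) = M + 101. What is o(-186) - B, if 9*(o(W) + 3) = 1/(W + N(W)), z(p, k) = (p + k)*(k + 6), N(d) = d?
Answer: -208751797/18986508 ≈ -10.995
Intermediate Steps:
q(M, U) = 101 + M
z(p, k) = (6 + k)*(k + p) (z(p, k) = (k + p)*(6 + k) = (6 + k)*(k + p))
B = 90673/11342 (B = 8 - (101 + 25)/(208² + 6*208 + 6*(-102) + 208*(-102)) = 8 - 126/(43264 + 1248 - 612 - 21216) = 8 - 126/22684 = 8 - 1*63/11342 = 8 - 63/11342 = 90673/11342 ≈ 7.9944)
o(W) = -3 + 1/(18*W) (o(W) = -3 + 1/(9*(W + W)) = -3 + 1/(9*((2*W))) = -3 + (1/(2*W))/9 = -3 + 1/(18*W))
o(-186) - B = (-3 + (1/18)/(-186)) - 1*90673/11342 = (-3 + (1/18)*(-1/186)) - 90673/11342 = (-3 - 1/3348) - 90673/11342 = -10045/3348 - 90673/11342 = -208751797/18986508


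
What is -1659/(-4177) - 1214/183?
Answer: -4767281/764391 ≈ -6.2367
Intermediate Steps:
-1659/(-4177) - 1214/183 = -1659*(-1/4177) - 1214*1/183 = 1659/4177 - 1214/183 = -4767281/764391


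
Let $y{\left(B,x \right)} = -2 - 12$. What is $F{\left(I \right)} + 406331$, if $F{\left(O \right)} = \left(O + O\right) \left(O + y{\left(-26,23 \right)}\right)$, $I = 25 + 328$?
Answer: $645665$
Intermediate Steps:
$y{\left(B,x \right)} = -14$ ($y{\left(B,x \right)} = -2 - 12 = -14$)
$I = 353$
$F{\left(O \right)} = 2 O \left(-14 + O\right)$ ($F{\left(O \right)} = \left(O + O\right) \left(O - 14\right) = 2 O \left(-14 + O\right)$)
$F{\left(I \right)} + 406331 = 2 \cdot 353 \left(-14 + 353\right) + 406331 = 2 \cdot 353 \cdot 339 + 406331 = 239334 + 406331 = 645665$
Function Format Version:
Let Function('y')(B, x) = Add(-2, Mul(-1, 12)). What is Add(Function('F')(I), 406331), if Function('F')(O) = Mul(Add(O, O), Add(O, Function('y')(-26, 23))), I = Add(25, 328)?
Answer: 645665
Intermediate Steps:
Function('y')(B, x) = -14 (Function('y')(B, x) = Add(-2, -12) = -14)
I = 353
Function('F')(O) = Mul(2, O, Add(-14, O)) (Function('F')(O) = Mul(Add(O, O), Add(O, -14)) = Mul(Mul(2, O), Add(-14, O)) = Mul(2, O, Add(-14, O)))
Add(Function('F')(I), 406331) = Add(Mul(2, 353, Add(-14, 353)), 406331) = Add(Mul(2, 353, 339), 406331) = Add(239334, 406331) = 645665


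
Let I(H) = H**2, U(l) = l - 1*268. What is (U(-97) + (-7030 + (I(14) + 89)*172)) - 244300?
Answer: -202675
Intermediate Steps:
U(l) = -268 + l (U(l) = l - 268 = -268 + l)
(U(-97) + (-7030 + (I(14) + 89)*172)) - 244300 = ((-268 - 97) + (-7030 + (14**2 + 89)*172)) - 244300 = (-365 + (-7030 + (196 + 89)*172)) - 244300 = (-365 + (-7030 + 285*172)) - 244300 = (-365 + (-7030 + 49020)) - 244300 = (-365 + 41990) - 244300 = 41625 - 244300 = -202675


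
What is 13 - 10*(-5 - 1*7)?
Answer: 133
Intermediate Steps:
13 - 10*(-5 - 1*7) = 13 - 10*(-5 - 7) = 13 - 10*(-12) = 13 + 120 = 133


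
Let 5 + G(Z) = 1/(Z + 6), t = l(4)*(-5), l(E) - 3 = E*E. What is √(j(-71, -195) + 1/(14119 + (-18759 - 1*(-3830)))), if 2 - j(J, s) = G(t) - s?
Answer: I*√12061457110/8010 ≈ 13.711*I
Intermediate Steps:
l(E) = 3 + E² (l(E) = 3 + E*E = 3 + E²)
t = -95 (t = (3 + 4²)*(-5) = (3 + 16)*(-5) = 19*(-5) = -95)
G(Z) = -5 + 1/(6 + Z) (G(Z) = -5 + 1/(Z + 6) = -5 + 1/(6 + Z))
j(J, s) = 624/89 + s (j(J, s) = 2 - ((-29 - 5*(-95))/(6 - 95) - s) = 2 - ((-29 + 475)/(-89) - s) = 2 - (-1/89*446 - s) = 2 - (-446/89 - s) = 2 + (446/89 + s) = 624/89 + s)
√(j(-71, -195) + 1/(14119 + (-18759 - 1*(-3830)))) = √((624/89 - 195) + 1/(14119 + (-18759 - 1*(-3830)))) = √(-16731/89 + 1/(14119 + (-18759 + 3830))) = √(-16731/89 + 1/(14119 - 14929)) = √(-16731/89 + 1/(-810)) = √(-16731/89 - 1/810) = √(-13552199/72090) = I*√12061457110/8010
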